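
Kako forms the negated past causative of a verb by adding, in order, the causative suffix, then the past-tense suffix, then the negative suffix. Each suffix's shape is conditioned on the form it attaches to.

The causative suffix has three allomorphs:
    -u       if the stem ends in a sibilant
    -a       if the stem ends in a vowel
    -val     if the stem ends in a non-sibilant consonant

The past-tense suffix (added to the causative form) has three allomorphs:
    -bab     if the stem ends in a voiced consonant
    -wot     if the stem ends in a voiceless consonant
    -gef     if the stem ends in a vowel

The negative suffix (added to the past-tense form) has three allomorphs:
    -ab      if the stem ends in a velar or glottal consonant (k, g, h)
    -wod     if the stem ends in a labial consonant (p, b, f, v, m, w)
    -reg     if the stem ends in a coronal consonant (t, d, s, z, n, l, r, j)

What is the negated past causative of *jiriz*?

Since the final sound of *jiriz* is /z/ (a sibilant), it takes -u, giving *jirizu*.
The causative form *jirizu* — final sound /u/ (a vowel) → -gef → *jirizugef*.
Since the final consonant of the past-tense form *jirizugef* is /f/ (labial), it takes -wod, giving *jirizugefwod*.

jirizugefwod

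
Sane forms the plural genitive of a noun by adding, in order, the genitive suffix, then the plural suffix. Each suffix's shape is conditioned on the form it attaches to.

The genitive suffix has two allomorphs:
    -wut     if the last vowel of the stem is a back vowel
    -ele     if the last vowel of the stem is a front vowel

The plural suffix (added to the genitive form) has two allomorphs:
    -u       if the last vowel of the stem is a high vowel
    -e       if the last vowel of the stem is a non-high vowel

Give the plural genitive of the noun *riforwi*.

riforwielee

Since the last vowel of *riforwi* is /i/ (a front vowel), it takes -ele, giving *riforwiele*.
The genitive form *riforwiele* — last vowel /e/ (a non-high vowel) → -e → *riforwielee*.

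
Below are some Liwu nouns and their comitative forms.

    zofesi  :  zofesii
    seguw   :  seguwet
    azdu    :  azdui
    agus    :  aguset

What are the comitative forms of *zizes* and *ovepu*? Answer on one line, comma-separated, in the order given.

zizeset, ovepui

The alternation tracks the final sound of the stem — -et when the stem ends in a consonant (*seguw*, *agus*); -i when the stem ends in a vowel (*zofesi*, *azdu*).
*zizes* — final sound /s/ (a consonant) → -et → *zizeset*.
*ovepu* — final sound /u/ (a vowel) → -i → *ovepui*.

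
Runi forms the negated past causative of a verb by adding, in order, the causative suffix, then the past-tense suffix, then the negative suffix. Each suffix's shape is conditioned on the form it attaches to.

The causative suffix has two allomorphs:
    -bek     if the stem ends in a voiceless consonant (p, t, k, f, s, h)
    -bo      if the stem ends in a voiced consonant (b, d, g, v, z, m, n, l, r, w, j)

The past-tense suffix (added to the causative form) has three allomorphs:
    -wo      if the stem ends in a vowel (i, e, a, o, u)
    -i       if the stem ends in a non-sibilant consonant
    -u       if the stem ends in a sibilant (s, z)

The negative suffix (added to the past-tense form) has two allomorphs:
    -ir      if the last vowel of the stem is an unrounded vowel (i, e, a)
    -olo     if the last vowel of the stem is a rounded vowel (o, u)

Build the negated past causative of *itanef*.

itanefbekiir

The final consonant of *itanef* is /f/, which is voiceless, so the causative suffix is -bek, giving *itanefbek*.
The causative form *itanefbek* — final sound /k/ (a non-sibilant consonant) → -i → *itanefbeki*.
Since the last vowel of the past-tense form *itanefbeki* is /i/ (an unrounded vowel), it takes -ir, giving *itanefbekiir*.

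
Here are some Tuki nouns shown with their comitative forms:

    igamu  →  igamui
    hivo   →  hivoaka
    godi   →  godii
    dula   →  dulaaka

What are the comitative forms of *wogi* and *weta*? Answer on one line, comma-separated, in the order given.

The alternation tracks the last vowel of the stem — -i when the last vowel of the stem is a high vowel (*igamu*, *godi*); -aka when the last vowel of the stem is a non-high vowel (*hivo*, *dula*).
*wogi* — last vowel /i/ (a high vowel) → -i → *wogii*.
*weta*: last vowel = /a/, a non-high vowel → -aka → *wetaaka*.

wogii, wetaaka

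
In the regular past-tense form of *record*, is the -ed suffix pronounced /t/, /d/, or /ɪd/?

/ɪd/

The stem *record* ends in /t/ or /d/.
The -ed suffix is realized as /ɪd/ after /t, d/; as /t/ after other voiceless consonants; and as /d/ after other voiced sounds.
So -ed on *record* is pronounced /ɪd/.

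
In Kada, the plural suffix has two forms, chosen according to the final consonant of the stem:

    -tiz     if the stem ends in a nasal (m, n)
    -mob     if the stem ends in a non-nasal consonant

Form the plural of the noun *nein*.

neintiz

*nein*: final consonant = /n/, a nasal → -tiz → *neintiz*.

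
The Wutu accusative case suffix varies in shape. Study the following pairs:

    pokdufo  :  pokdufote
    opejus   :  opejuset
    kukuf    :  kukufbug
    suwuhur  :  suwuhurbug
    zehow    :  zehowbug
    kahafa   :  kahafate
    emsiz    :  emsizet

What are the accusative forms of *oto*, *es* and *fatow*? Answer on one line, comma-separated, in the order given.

otote, eset, fatowbug

Looking at the final sound of each stem: -et when the stem ends in a sibilant (*opejus*, *emsiz*); -bug when the stem ends in a non-sibilant consonant (*kukuf*, *suwuhur*, *zehow*); -te when the stem ends in a vowel (*pokdufo*, *kahafa*).
Since the final sound of *oto* is /o/ (a vowel), it takes -te, giving *otote*.
Since the final sound of *es* is /s/ (a sibilant), it takes -et, giving *eset*.
Since the final sound of *fatow* is /w/ (a non-sibilant consonant), it takes -bug, giving *fatowbug*.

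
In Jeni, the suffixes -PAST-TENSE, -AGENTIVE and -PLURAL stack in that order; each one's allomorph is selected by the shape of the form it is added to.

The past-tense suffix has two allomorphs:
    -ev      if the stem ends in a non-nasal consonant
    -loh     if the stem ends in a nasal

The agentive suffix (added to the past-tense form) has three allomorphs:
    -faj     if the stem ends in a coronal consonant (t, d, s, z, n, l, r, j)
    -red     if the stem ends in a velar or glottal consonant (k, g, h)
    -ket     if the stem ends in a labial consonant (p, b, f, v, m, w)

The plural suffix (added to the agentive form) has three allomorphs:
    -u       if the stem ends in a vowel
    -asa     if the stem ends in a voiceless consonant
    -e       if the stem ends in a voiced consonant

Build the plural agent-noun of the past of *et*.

etevketasa

*et*: final consonant = /t/, non-nasal → -ev → *etev*.
The past-tense form *etev*: final consonant = /v/, labial → -ket → *etevket*.
The agentive form *etevket* — final sound /t/ (a voiceless consonant) → -asa → *etevketasa*.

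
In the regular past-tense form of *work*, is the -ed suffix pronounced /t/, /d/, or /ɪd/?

The stem *work* ends in a voiceless consonant other than /t/.
The -ed suffix is realized as /ɪd/ after /t, d/; as /t/ after other voiceless consonants; and as /d/ after other voiced sounds.
So -ed on *work* is pronounced /t/.

/t/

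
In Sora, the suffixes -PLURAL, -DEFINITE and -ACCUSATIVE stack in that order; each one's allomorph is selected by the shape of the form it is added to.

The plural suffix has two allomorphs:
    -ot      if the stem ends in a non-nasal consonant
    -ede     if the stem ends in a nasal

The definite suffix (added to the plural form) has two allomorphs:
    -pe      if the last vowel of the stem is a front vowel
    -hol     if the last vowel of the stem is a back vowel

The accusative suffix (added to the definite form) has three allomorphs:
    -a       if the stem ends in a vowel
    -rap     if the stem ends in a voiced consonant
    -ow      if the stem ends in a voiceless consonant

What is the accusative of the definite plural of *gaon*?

gaonedepea

*gaon*: final consonant = /n/, a nasal → -ede → *gaonede*.
The last vowel of the plural form *gaonede* is /e/, which is a front vowel, so the definite suffix is -pe, giving *gaonedepe*.
The definite form *gaonedepe* — final sound /e/ (a vowel) → -a → *gaonedepea*.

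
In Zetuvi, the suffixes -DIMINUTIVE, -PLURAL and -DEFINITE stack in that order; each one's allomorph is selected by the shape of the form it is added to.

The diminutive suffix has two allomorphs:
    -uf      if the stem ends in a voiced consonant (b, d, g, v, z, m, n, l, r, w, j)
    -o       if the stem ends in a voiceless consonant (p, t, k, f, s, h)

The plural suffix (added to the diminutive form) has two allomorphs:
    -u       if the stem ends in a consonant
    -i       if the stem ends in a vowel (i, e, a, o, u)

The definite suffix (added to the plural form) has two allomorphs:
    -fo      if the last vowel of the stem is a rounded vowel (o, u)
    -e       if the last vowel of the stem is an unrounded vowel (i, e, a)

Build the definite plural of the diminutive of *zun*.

zunufufo

The final consonant of *zun* is /n/, which is voiced, so the diminutive suffix is -uf, giving *zunuf*.
Since the final sound of the diminutive form *zunuf* is /f/ (a consonant), it takes -u, giving *zunufu*.
The plural form *zunufu*: last vowel = /u/, a rounded vowel → -fo → *zunufufo*.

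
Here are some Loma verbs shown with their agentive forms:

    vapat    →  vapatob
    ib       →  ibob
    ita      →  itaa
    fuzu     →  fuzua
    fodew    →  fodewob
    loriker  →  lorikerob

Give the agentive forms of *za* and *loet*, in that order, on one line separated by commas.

zaa, loetob

The alternation tracks the final sound of the stem — -ob when the stem ends in a consonant (*vapat*, *ib*, *fodew*, *loriker*); -a when the stem ends in a vowel (*ita*, *fuzu*).
*za*: final sound = /a/, a vowel → -a → *zaa*.
Since the final sound of *loet* is /t/ (a consonant), it takes -ob, giving *loetob*.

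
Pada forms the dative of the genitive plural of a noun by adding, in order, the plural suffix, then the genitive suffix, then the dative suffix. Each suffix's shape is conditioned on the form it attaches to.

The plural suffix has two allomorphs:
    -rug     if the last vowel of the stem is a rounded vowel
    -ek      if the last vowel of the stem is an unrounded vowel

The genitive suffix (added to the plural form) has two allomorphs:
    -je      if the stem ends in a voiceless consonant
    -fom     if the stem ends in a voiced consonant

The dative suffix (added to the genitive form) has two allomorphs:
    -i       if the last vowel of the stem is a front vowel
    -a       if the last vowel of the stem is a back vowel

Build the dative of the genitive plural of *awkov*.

The last vowel of *awkov* is /o/, which is a rounded vowel, so the plural suffix is -rug, giving *awkovrug*.
The plural form *awkovrug* — final consonant /g/ (voiced) → -fom → *awkovrugfom*.
The genitive form *awkovrugfom*: last vowel = /o/, a back vowel → -a → *awkovrugfoma*.

awkovrugfoma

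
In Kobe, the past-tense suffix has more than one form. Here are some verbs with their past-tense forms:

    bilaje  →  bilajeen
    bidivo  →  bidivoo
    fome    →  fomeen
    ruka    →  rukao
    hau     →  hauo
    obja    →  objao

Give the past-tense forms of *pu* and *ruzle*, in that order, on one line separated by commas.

The suffix is conditioned by the last vowel: -en when the last vowel of the stem is a front vowel (*bilaje*, *fome*); -o when the last vowel of the stem is a back vowel (*bidivo*, *ruka*, *hau*, *obja*).
*pu*: last vowel = /u/, a back vowel → -o → *puo*.
The last vowel of *ruzle* is /e/, which is a front vowel, so the suffix is -en, giving *ruzleen*.

puo, ruzleen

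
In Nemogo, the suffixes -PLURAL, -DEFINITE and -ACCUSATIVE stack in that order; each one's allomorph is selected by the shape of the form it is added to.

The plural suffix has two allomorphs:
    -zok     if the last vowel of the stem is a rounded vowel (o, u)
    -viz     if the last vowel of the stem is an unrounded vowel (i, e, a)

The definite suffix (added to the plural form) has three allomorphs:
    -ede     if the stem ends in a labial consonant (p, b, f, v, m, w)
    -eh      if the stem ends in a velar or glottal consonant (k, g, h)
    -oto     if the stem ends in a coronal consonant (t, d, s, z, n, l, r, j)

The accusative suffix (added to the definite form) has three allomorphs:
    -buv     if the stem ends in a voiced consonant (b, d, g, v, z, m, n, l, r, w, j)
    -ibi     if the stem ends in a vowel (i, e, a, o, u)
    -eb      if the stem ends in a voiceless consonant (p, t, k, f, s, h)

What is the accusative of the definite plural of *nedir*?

nedirvizotoibi

Since the last vowel of *nedir* is /i/ (an unrounded vowel), it takes -viz, giving *nedirviz*.
The plural form *nedirviz*: final consonant = /z/, coronal → -oto → *nedirvizoto*.
The definite form *nedirvizoto* — final sound /o/ (a vowel) → -ibi → *nedirvizotoibi*.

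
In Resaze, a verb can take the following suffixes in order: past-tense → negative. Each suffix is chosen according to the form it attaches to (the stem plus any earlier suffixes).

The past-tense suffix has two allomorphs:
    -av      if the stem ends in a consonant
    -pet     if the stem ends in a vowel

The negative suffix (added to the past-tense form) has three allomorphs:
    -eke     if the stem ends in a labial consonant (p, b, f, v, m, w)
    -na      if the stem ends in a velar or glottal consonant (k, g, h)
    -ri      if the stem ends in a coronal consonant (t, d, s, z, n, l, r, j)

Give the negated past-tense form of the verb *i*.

*i* — final sound /i/ (a vowel) → -pet → *ipet*.
Since the final consonant of the past-tense form *ipet* is /t/ (coronal), it takes -ri, giving *ipetri*.

ipetri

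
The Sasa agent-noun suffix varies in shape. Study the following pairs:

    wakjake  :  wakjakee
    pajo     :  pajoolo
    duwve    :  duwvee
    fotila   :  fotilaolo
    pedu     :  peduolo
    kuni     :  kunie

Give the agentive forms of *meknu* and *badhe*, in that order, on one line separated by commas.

The pattern is front/back vowel harmony: -e when the last vowel of the stem is a front vowel (*wakjake*, *duwve*, *kuni*); -olo when the last vowel of the stem is a back vowel (*pajo*, *fotila*, *pedu*).
The last vowel of *meknu* is /u/, which is a back vowel, so the suffix is -olo, giving *meknuolo*.
Since the last vowel of *badhe* is /e/ (a front vowel), it takes -e, giving *badhee*.

meknuolo, badhee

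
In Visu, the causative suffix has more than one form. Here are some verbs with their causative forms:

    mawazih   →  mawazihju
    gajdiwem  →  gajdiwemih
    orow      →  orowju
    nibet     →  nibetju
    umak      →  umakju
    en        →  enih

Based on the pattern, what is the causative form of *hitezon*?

The pattern is nasality of the final consonant: -ih when the stem ends in a nasal (*gajdiwem*, *en*); -ju when the stem ends in a non-nasal consonant (*mawazih*, *orow*, *nibet*, *umak*).
Since the final consonant of *hitezon* is /n/ (a nasal), it takes -ih, giving *hitezonih*.

hitezonih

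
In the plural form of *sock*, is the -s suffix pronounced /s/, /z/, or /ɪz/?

The stem *sock* ends in a voiceless non-sibilant consonant.
The plural suffix surfaces as /ɪz/ after sibilants, /s/ after other voiceless consonants, and /z/ after other voiced sounds.
So the plural -s on *sock* is pronounced /s/.

/s/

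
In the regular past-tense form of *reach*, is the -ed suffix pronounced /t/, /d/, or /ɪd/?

/t/

The stem *reach* ends in a voiceless consonant other than /t/.
The -ed suffix is realized as /ɪd/ after /t, d/; as /t/ after other voiceless consonants; and as /d/ after other voiced sounds.
So -ed on *reach* is pronounced /t/.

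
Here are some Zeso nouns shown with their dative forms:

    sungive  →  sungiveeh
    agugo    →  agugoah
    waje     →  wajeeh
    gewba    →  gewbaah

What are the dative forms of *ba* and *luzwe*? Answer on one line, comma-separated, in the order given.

The alternation tracks the last vowel of the stem — -eh when the last vowel of the stem is a front vowel (*sungive*, *waje*); -ah when the last vowel of the stem is a back vowel (*agugo*, *gewba*).
Since the last vowel of *ba* is /a/ (a back vowel), it takes -ah, giving *baah*.
*luzwe*: last vowel = /e/, a front vowel → -eh → *luzweeh*.

baah, luzweeh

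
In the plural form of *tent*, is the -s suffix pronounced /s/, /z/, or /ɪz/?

/s/

The stem *tent* ends in a voiceless non-sibilant consonant.
The plural suffix surfaces as /ɪz/ after sibilants, /s/ after other voiceless consonants, and /z/ after other voiced sounds.
So the plural -s on *tent* is pronounced /s/.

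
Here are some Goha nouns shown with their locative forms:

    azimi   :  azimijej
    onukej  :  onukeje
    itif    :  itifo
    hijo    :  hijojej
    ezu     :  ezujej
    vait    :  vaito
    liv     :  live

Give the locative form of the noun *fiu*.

fiujej

The pattern is voicing of the final sound: -o when the stem ends in a voiceless consonant (*itif*, *vait*); -e when the stem ends in a voiced consonant (*onukej*, *liv*); -jej when the stem ends in a vowel (*azimi*, *hijo*, *ezu*).
*fiu*: final sound = /u/, a vowel → -jej → *fiujej*.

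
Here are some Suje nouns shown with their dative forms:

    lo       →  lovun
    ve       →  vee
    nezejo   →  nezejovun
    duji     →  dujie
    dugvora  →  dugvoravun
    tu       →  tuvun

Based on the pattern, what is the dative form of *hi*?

hie

The alternation tracks the last vowel of the stem — -e when the last vowel of the stem is a front vowel (*ve*, *duji*); -vun when the last vowel of the stem is a back vowel (*lo*, *nezejo*, *dugvora*, *tu*).
*hi*: last vowel = /i/, a front vowel → -e → *hie*.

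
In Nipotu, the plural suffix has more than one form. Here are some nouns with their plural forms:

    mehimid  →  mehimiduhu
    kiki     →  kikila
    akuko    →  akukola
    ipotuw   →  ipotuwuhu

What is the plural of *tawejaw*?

tawejawuhu

Looking at the final sound of each stem: -uhu when the stem ends in a consonant (*mehimid*, *ipotuw*); -la when the stem ends in a vowel (*kiki*, *akuko*).
Since the final sound of *tawejaw* is /w/ (a consonant), it takes -uhu, giving *tawejawuhu*.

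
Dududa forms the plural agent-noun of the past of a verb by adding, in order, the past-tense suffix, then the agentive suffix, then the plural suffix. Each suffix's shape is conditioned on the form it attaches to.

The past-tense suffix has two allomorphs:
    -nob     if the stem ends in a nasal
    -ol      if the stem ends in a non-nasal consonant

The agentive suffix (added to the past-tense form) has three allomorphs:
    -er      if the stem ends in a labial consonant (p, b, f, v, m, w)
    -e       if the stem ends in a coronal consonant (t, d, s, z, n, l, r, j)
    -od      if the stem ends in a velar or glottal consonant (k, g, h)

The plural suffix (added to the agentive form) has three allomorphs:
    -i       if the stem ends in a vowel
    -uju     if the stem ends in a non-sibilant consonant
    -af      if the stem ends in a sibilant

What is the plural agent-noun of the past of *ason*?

asonnoberuju

*ason* — final consonant /n/ (a nasal) → -nob → *asonnob*.
Since the final consonant of the past-tense form *asonnob* is /b/ (labial), it takes -er, giving *asonnober*.
The agentive form *asonnober*: final sound = /r/, a non-sibilant consonant → -uju → *asonnoberuju*.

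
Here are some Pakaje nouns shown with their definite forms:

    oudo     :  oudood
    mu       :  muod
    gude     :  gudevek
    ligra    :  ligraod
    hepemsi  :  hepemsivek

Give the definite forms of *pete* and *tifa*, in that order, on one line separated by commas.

petevek, tifaod

Looking at the last vowel of each stem: -vek when the last vowel of the stem is a front vowel (*gude*, *hepemsi*); -od when the last vowel of the stem is a back vowel (*oudo*, *mu*, *ligra*).
The last vowel of *pete* is /e/, which is a front vowel, so the suffix is -vek, giving *petevek*.
*tifa*: last vowel = /a/, a back vowel → -od → *tifaod*.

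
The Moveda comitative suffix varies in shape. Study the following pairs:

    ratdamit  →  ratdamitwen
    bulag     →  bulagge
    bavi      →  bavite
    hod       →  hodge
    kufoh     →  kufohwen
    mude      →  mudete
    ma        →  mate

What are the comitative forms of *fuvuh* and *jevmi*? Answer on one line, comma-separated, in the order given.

fuvuhwen, jevmite

The suffix is conditioned by the final sound: -wen when the stem ends in a voiceless consonant (*ratdamit*, *kufoh*); -ge when the stem ends in a voiced consonant (*bulag*, *hod*); -te when the stem ends in a vowel (*bavi*, *mude*, *ma*).
Since the final sound of *fuvuh* is /h/ (a voiceless consonant), it takes -wen, giving *fuvuhwen*.
*jevmi* — final sound /i/ (a vowel) → -te → *jevmite*.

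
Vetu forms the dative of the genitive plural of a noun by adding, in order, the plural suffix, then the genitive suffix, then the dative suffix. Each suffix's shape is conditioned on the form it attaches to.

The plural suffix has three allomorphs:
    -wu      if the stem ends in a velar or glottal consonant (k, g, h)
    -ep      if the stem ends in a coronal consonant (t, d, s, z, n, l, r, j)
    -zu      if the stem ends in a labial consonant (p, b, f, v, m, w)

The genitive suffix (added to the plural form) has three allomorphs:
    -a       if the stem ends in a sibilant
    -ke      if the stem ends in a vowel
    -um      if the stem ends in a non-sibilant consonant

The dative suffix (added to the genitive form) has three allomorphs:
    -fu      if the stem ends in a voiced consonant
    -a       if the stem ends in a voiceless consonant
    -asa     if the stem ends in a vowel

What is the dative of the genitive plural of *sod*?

The final consonant of *sod* is /d/, which is coronal, so the plural suffix is -ep, giving *sodep*.
The plural form *sodep* — final sound /p/ (a non-sibilant consonant) → -um → *sodepum*.
Since the final sound of the genitive form *sodepum* is /m/ (a voiced consonant), it takes -fu, giving *sodepumfu*.

sodepumfu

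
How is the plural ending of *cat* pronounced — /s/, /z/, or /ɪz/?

/s/

The stem *cat* ends in a voiceless non-sibilant consonant.
The plural suffix surfaces as /ɪz/ after sibilants, /s/ after other voiceless consonants, and /z/ after other voiced sounds.
So the plural -s on *cat* is pronounced /s/.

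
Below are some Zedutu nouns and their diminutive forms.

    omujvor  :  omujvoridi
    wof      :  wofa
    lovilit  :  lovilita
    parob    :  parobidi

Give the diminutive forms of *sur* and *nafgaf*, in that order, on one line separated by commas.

Looking at the final consonant of each stem: -a when the stem ends in a voiceless consonant (*wof*, *lovilit*); -idi when the stem ends in a voiced consonant (*omujvor*, *parob*).
*sur*: final consonant = /r/, voiced → -idi → *suridi*.
*nafgaf*: final consonant = /f/, voiceless → -a → *nafgafa*.

suridi, nafgafa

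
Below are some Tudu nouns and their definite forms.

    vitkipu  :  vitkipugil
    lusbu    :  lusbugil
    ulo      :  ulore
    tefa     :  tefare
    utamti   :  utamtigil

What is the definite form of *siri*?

sirigil

The alternation tracks the last vowel of the stem — -gil when the last vowel of the stem is a high vowel (*vitkipu*, *lusbu*, *utamti*); -re when the last vowel of the stem is a non-high vowel (*ulo*, *tefa*).
*siri*: last vowel = /i/, a high vowel → -gil → *sirigil*.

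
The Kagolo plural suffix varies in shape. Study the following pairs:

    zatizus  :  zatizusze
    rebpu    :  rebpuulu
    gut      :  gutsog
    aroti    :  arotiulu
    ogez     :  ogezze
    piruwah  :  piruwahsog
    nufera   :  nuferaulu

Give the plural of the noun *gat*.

gatsog

Looking at the final sound of each stem: -ze when the stem ends in a sibilant (*zatizus*, *ogez*); -sog when the stem ends in a non-sibilant consonant (*gut*, *piruwah*); -ulu when the stem ends in a vowel (*rebpu*, *aroti*, *nufera*).
Since the final sound of *gat* is /t/ (a non-sibilant consonant), it takes -sog, giving *gatsog*.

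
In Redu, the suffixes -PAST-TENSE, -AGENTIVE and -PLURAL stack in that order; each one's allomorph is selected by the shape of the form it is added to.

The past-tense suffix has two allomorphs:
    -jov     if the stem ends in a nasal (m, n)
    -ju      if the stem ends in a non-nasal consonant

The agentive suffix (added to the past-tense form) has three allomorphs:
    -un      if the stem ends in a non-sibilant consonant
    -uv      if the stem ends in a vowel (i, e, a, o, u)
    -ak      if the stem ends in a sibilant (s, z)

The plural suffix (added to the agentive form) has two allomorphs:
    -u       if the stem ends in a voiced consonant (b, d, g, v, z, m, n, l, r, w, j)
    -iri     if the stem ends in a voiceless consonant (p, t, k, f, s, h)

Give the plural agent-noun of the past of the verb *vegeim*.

vegeimjovunu

The final consonant of *vegeim* is /m/, which is a nasal, so the past-tense suffix is -jov, giving *vegeimjov*.
The past-tense form *vegeimjov*: final sound = /v/, a non-sibilant consonant → -un → *vegeimjovun*.
The agentive form *vegeimjovun* — final consonant /n/ (voiced) → -u → *vegeimjovunu*.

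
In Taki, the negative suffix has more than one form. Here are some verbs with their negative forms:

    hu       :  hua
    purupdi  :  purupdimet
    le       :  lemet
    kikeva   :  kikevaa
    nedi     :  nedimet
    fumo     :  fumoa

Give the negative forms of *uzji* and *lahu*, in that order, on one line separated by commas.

The pattern is front/back vowel harmony: -met when the last vowel of the stem is a front vowel (*purupdi*, *le*, *nedi*); -a when the last vowel of the stem is a back vowel (*hu*, *kikeva*, *fumo*).
Since the last vowel of *uzji* is /i/ (a front vowel), it takes -met, giving *uzjimet*.
*lahu*: last vowel = /u/, a back vowel → -a → *lahua*.

uzjimet, lahua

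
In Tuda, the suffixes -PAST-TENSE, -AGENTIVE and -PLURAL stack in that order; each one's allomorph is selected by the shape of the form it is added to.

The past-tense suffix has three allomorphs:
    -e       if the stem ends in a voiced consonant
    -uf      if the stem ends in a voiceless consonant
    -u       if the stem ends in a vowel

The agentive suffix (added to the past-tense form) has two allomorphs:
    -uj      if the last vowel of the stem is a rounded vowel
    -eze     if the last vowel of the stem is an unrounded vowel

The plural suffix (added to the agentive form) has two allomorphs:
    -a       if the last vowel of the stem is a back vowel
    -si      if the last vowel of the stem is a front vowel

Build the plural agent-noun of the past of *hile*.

*hile*: final sound = /e/, a vowel → -u → *hileu*.
Since the last vowel of the past-tense form *hileu* is /u/ (a rounded vowel), it takes -uj, giving *hileuuj*.
The last vowel of the agentive form *hileuuj* is /u/, which is a back vowel, so the plural suffix is -a, giving *hileuuja*.

hileuuja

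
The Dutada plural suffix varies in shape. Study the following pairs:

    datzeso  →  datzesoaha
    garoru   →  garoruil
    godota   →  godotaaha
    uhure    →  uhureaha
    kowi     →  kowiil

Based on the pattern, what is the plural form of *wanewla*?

wanewlaaha

The alternation tracks the last vowel of the stem — -il when the last vowel of the stem is a high vowel (*garoru*, *kowi*); -aha when the last vowel of the stem is a non-high vowel (*datzeso*, *godota*, *uhure*).
*wanewla* — last vowel /a/ (a non-high vowel) → -aha → *wanewlaaha*.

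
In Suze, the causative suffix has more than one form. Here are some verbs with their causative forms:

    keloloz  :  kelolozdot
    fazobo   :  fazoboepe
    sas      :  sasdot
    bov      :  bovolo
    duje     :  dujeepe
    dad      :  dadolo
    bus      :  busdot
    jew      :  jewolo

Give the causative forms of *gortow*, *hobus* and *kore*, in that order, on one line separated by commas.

gortowolo, hobusdot, koreepe

Looking at the final sound of each stem: -dot when the stem ends in a sibilant (*keloloz*, *sas*, *bus*); -olo when the stem ends in a non-sibilant consonant (*bov*, *dad*, *jew*); -epe when the stem ends in a vowel (*fazobo*, *duje*).
Since the final sound of *gortow* is /w/ (a non-sibilant consonant), it takes -olo, giving *gortowolo*.
*hobus* — final sound /s/ (a sibilant) → -dot → *hobusdot*.
*kore*: final sound = /e/, a vowel → -epe → *koreepe*.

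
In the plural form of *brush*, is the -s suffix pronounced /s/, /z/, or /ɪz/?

The stem *brush* ends in a sibilant (/s, z, ʃ, ʒ, tʃ, dʒ/).
The plural suffix surfaces as /ɪz/ after sibilants, /s/ after other voiceless consonants, and /z/ after other voiced sounds.
So the plural -s on *brush* is pronounced /ɪz/.

/ɪz/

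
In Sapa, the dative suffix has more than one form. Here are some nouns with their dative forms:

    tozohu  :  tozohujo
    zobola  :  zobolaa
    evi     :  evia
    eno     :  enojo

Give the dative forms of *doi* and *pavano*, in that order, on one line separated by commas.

The suffix is conditioned by the last vowel: -jo when the last vowel of the stem is a rounded vowel (*tozohu*, *eno*); -a when the last vowel of the stem is an unrounded vowel (*zobola*, *evi*).
*doi*: last vowel = /i/, an unrounded vowel → -a → *doia*.
*pavano* — last vowel /o/ (a rounded vowel) → -jo → *pavanojo*.

doia, pavanojo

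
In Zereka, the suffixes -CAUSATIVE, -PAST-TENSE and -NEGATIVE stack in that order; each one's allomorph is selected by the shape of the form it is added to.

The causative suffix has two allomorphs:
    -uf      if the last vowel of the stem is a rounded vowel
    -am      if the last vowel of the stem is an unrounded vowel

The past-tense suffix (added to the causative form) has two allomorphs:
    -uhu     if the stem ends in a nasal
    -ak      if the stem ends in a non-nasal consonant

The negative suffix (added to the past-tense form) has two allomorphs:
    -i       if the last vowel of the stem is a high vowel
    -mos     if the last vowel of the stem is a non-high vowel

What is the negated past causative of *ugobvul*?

ugobvulufakmos

*ugobvul*: last vowel = /u/, a rounded vowel → -uf → *ugobvuluf*.
The causative form *ugobvuluf*: final consonant = /f/, non-nasal → -ak → *ugobvulufak*.
The past-tense form *ugobvulufak*: last vowel = /a/, a non-high vowel → -mos → *ugobvulufakmos*.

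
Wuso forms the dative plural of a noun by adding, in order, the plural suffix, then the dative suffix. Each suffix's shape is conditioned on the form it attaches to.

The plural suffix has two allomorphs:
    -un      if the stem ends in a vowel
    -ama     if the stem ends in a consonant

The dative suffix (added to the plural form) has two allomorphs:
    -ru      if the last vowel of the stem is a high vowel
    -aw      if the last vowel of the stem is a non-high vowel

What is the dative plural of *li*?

liunru

*li* — final sound /i/ (a vowel) → -un → *liun*.
The plural form *liun* — last vowel /u/ (a high vowel) → -ru → *liunru*.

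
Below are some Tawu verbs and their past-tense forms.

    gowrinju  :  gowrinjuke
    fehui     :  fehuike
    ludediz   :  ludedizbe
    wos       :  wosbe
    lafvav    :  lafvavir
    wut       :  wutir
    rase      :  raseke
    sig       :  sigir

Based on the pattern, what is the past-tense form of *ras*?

Looking at the final sound of each stem: -be when the stem ends in a sibilant (*ludediz*, *wos*); -ir when the stem ends in a non-sibilant consonant (*lafvav*, *wut*, *sig*); -ke when the stem ends in a vowel (*gowrinju*, *fehui*, *rase*).
*ras* — final sound /s/ (a sibilant) → -be → *rasbe*.

rasbe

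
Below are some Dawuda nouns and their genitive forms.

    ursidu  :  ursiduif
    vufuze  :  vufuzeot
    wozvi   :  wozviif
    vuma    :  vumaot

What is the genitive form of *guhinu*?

The suffix is conditioned by the last vowel: -if when the last vowel of the stem is a high vowel (*ursidu*, *wozvi*); -ot when the last vowel of the stem is a non-high vowel (*vufuze*, *vuma*).
Since the last vowel of *guhinu* is /u/ (a high vowel), it takes -if, giving *guhinuif*.

guhinuif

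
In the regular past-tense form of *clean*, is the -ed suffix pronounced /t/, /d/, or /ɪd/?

/d/

The stem *clean* ends in a voiced sound other than /d/.
The -ed suffix is realized as /ɪd/ after /t, d/; as /t/ after other voiceless consonants; and as /d/ after other voiced sounds.
So -ed on *clean* is pronounced /d/.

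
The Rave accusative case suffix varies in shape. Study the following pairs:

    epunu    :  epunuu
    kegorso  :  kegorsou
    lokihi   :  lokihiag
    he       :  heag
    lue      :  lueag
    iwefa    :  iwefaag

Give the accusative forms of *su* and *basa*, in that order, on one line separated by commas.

Looking at the last vowel of each stem: -u when the last vowel of the stem is a rounded vowel (*epunu*, *kegorso*); -ag when the last vowel of the stem is an unrounded vowel (*lokihi*, *he*, *lue*, *iwefa*).
The last vowel of *su* is /u/, which is a rounded vowel, so the suffix is -u, giving *suu*.
The last vowel of *basa* is /a/, which is an unrounded vowel, so the suffix is -ag, giving *basaag*.

suu, basaag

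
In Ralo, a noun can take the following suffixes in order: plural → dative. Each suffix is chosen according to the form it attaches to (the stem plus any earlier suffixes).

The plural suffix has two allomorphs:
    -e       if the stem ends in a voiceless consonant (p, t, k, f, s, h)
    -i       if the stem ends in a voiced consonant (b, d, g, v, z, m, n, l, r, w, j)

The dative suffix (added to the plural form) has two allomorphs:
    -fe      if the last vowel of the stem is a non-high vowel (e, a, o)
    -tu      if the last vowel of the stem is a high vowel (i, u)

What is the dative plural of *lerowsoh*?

lerowsohefe

*lerowsoh* — final consonant /h/ (voiceless) → -e → *lerowsohe*.
The last vowel of the plural form *lerowsohe* is /e/, which is a non-high vowel, so the dative suffix is -fe, giving *lerowsohefe*.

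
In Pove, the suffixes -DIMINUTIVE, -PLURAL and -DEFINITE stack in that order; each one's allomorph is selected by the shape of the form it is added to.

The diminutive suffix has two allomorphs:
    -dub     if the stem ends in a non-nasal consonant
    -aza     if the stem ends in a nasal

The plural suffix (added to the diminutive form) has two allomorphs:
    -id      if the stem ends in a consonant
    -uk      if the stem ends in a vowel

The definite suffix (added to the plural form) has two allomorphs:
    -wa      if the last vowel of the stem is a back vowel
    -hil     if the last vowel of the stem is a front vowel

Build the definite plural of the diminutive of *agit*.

Since the final consonant of *agit* is /t/ (non-nasal), it takes -dub, giving *agitdub*.
The final sound of the diminutive form *agitdub* is /b/, which is a consonant, so the plural suffix is -id, giving *agitdubid*.
Since the last vowel of the plural form *agitdubid* is /i/ (a front vowel), it takes -hil, giving *agitdubidhil*.

agitdubidhil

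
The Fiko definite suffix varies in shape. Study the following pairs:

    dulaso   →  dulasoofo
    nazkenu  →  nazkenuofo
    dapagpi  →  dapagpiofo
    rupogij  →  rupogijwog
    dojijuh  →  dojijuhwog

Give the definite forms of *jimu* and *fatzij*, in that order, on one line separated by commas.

jimuofo, fatzijwog

The pattern is consonant vs. vowel: -wog when the stem ends in a consonant (*rupogij*, *dojijuh*); -ofo when the stem ends in a vowel (*dulaso*, *nazkenu*, *dapagpi*).
*jimu* — final sound /u/ (a vowel) → -ofo → *jimuofo*.
Since the final sound of *fatzij* is /j/ (a consonant), it takes -wog, giving *fatzijwog*.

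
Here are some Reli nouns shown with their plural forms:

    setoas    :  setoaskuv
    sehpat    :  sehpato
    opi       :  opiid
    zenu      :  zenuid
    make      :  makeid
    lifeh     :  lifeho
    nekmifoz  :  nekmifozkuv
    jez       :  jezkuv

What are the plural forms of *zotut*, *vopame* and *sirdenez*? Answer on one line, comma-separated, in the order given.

zotuto, vopameid, sirdenezkuv

The alternation tracks the final sound of the stem — -kuv when the stem ends in a sibilant (*setoas*, *nekmifoz*, *jez*); -o when the stem ends in a non-sibilant consonant (*sehpat*, *lifeh*); -id when the stem ends in a vowel (*opi*, *zenu*, *make*).
Since the final sound of *zotut* is /t/ (a non-sibilant consonant), it takes -o, giving *zotuto*.
*vopame*: final sound = /e/, a vowel → -id → *vopameid*.
*sirdenez*: final sound = /z/, a sibilant → -kuv → *sirdenezkuv*.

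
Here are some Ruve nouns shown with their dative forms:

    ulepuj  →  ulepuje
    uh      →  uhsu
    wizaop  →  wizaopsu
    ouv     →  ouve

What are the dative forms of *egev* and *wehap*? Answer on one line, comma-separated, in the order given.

egeve, wehapsu

Looking at the final consonant of each stem: -su when the stem ends in a voiceless consonant (*uh*, *wizaop*); -e when the stem ends in a voiced consonant (*ulepuj*, *ouv*).
Since the final consonant of *egev* is /v/ (voiced), it takes -e, giving *egeve*.
The final consonant of *wehap* is /p/, which is voiceless, so the suffix is -su, giving *wehapsu*.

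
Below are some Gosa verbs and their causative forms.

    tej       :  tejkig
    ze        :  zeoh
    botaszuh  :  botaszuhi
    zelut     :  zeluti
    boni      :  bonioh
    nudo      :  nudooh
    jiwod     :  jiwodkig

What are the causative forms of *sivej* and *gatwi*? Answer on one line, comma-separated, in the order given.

The suffix is conditioned by the final sound: -i when the stem ends in a voiceless consonant (*botaszuh*, *zelut*); -kig when the stem ends in a voiced consonant (*tej*, *jiwod*); -oh when the stem ends in a vowel (*ze*, *boni*, *nudo*).
Since the final sound of *sivej* is /j/ (a voiced consonant), it takes -kig, giving *sivejkig*.
Since the final sound of *gatwi* is /i/ (a vowel), it takes -oh, giving *gatwioh*.

sivejkig, gatwioh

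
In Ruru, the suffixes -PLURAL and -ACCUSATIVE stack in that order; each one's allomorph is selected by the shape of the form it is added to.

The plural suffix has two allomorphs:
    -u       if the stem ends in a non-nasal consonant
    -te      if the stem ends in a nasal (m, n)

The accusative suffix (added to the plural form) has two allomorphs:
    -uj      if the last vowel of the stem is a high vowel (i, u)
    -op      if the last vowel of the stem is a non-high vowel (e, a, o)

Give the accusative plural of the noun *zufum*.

zufumteop

*zufum*: final consonant = /m/, a nasal → -te → *zufumte*.
Since the last vowel of the plural form *zufumte* is /e/ (a non-high vowel), it takes -op, giving *zufumteop*.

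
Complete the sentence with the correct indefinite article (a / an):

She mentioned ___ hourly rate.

an

The indefinite article is chosen by the initial *sound* of the following word, not its spelling.
*hourly* begins with the sound /aʊ/ (silent h) — a vowel sound.
So the article is *an*: She mentioned an hourly rate.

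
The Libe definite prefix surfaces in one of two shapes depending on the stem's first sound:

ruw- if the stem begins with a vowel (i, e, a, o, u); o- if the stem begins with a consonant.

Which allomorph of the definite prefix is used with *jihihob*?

Since the first sound of *jihihob* is /j/ (a consonant), it takes o-.

o-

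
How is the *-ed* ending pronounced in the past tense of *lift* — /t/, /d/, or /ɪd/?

/ɪd/

The stem *lift* ends in /t/ or /d/.
The -ed suffix is realized as /ɪd/ after /t, d/; as /t/ after other voiceless consonants; and as /d/ after other voiced sounds.
So -ed on *lift* is pronounced /ɪd/.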